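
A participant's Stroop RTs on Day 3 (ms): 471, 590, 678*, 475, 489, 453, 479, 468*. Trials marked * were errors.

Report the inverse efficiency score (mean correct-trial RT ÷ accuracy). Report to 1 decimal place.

Correct trials (n=6): 471, 590, 475, 489, 453, 479
Mean correct RT = 2957/6 = 492.8333 ms
Proportion correct = 6/8
IES = 492.8333 / (6/8) = 657.111 ms

657.1 ms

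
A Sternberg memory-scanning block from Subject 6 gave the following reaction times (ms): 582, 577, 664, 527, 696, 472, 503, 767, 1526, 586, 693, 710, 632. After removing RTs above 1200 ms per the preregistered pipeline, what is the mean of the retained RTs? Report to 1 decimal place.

Excluded: 1526
Retained (n=12): Σ = 7409
Mean = 7409/12 = 617.4167

617.4 ms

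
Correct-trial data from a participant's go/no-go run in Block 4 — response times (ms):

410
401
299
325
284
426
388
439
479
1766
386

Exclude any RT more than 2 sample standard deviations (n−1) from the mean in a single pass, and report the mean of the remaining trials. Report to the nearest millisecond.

n = 11, ΣRT = 5603, M = 509.364
Σ(x−M)² = 1772552.55; s = √(1772552.55/10) = 421.017
Cutoffs: 509.364 ± 2·421.017 → [-332.7, 1351.4]
Outside: 1766 → excluded.
Retained (n=10): Σ = 3837, mean = 3837/10 = 383.700

384 ms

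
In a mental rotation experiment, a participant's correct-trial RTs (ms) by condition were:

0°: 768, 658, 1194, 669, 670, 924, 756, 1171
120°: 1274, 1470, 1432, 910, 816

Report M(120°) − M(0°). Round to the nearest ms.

329 ms

M(0°) = 6810/8 = 851.250
M(120°) = 5902/5 = 1180.400
Difference = 1180.400 − 851.250 = 329.150 ms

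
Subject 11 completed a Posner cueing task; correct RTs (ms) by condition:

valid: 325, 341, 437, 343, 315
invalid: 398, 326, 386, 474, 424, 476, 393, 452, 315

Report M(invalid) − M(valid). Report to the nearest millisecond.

53 ms

M(valid) = 1761/5 = 352.200
M(invalid) = 3644/9 = 404.889
Difference = 404.889 − 352.200 = 52.689 ms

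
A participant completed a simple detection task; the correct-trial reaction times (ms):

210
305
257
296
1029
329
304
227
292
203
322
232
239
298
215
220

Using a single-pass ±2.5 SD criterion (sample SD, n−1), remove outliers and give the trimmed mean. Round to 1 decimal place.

263.3 ms

n = 16, ΣRT = 4978, M = 311.125
Σ(x−M)² = 577567.75; s = √(577567.75/15) = 196.226
Cutoffs: 311.125 ± 2.5·196.226 → [-179.4, 801.7]
Outside: 1029 → excluded.
Retained (n=15): Σ = 3949, mean = 3949/15 = 263.267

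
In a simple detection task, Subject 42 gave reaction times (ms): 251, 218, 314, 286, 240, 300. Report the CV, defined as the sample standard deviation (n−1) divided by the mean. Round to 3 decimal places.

n = 6, Σ = 1609, M = 268.1667
Σ(x−M)² = 7036.833; s = √(7036.833/5) = 37.5149
CV = 37.5149 / 268.1667 = 0.13989

0.140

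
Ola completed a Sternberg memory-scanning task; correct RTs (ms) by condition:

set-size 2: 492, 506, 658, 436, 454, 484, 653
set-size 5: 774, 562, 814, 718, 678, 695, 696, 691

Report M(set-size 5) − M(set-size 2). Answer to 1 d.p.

M(set-size 2) = 3683/7 = 526.143
M(set-size 5) = 5628/8 = 703.500
Difference = 703.500 − 526.143 = 177.357 ms

177.4 ms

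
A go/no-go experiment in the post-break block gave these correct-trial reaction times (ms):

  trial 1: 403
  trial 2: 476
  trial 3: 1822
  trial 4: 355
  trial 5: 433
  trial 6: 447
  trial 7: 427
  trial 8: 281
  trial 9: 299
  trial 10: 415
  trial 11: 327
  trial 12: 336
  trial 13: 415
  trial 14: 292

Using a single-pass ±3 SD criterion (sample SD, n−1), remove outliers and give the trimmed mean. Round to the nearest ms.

377 ms

n = 14, ΣRT = 6728, M = 480.571
Σ(x−M)² = 1988937.43; s = √(1988937.43/13) = 391.146
Cutoffs: 480.571 ± 3·391.146 → [-692.9, 1654.0]
Outside: 1822 → excluded.
Retained (n=13): Σ = 4906, mean = 4906/13 = 377.385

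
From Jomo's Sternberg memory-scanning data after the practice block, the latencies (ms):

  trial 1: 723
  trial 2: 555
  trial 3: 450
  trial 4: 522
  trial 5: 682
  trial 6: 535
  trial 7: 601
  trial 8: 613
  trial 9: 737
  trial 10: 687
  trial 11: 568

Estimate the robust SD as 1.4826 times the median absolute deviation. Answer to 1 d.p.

117.1 ms

Sorted: 450, 522, 535, 555, 568, 601, 613, 682, 687, 723, 737 → median = 601
|x − 601| sorted: 0, 12, 33, 46, 66, 79, 81, 86, 122, 136, 151 → MAD = 79
Robust SD ≈ 1.4826 × 79 = 117.125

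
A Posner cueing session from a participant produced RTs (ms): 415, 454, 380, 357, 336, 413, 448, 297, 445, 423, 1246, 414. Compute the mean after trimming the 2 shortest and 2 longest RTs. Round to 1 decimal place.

Sorted: 297, 336, 357, 380, 413, 414, 415, 423, 445, 448, 454, 1246
Drop lowest 2 (297, 336) and highest 2 (454, 1246)
Remaining (n=8): Σ = 3295, mean = 3295/8 = 411.875

411.9 ms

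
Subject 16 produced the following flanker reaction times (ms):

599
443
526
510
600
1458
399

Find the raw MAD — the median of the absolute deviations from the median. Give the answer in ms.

Sorted: 399, 443, 510, 526, 599, 600, 1458 → median = 526
|x − 526|: 73, 83, 0, 16, 74, 932, 127
Sorted deviations: 0, 16, 73, 74, 83, 127, 932 → MAD = 74

74 ms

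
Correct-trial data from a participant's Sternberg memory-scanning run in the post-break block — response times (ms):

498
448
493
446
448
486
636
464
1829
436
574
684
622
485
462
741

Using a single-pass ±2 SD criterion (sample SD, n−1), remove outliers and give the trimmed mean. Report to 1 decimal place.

528.2 ms

n = 16, ΣRT = 9752, M = 609.500
Σ(x−M)² = 1720824.00; s = √(1720824.00/15) = 338.706
Cutoffs: 609.500 ± 2·338.706 → [-67.9, 1286.9]
Outside: 1829 → excluded.
Retained (n=15): Σ = 7923, mean = 7923/15 = 528.200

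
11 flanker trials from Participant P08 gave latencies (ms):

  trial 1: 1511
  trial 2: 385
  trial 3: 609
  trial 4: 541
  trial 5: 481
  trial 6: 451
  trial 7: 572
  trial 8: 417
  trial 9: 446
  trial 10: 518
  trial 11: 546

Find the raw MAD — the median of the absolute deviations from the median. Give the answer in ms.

Sorted: 385, 417, 446, 451, 481, 518, 541, 546, 572, 609, 1511 → median = 518
|x − 518|: 993, 133, 91, 23, 37, 67, 54, 101, 72, 0, 28
Sorted deviations: 0, 23, 28, 37, 54, 67, 72, 91, 101, 133, 993 → MAD = 67

67 ms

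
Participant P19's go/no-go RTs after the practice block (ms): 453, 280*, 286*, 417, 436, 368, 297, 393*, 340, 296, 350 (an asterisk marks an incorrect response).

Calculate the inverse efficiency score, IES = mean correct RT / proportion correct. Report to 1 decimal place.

508.2 ms

Correct trials (n=8): 453, 417, 436, 368, 297, 340, 296, 350
Mean correct RT = 2957/8 = 369.6250 ms
Proportion correct = 8/11
IES = 369.6250 / (8/11) = 508.234 ms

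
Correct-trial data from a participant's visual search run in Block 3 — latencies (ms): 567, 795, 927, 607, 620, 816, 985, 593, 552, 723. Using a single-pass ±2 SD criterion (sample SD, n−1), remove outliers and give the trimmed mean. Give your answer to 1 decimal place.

718.5 ms

n = 10, ΣRT = 7185, M = 718.500
Σ(x−M)² = 218432.50; s = √(218432.50/9) = 155.789
Cutoffs: 718.500 ± 2·155.789 → [406.9, 1030.1]
No RTs fall outside the cutoffs; all 10 retained. Mean = 7185/10 = 718.500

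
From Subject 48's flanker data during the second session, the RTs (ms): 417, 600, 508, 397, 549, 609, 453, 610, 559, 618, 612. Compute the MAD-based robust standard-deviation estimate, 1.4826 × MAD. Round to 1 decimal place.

75.6 ms

Sorted: 397, 417, 453, 508, 549, 559, 600, 609, 610, 612, 618 → median = 559
|x − 559| sorted: 0, 10, 41, 50, 51, 51, 53, 59, 106, 142, 162 → MAD = 51
Robust SD ≈ 1.4826 × 51 = 75.613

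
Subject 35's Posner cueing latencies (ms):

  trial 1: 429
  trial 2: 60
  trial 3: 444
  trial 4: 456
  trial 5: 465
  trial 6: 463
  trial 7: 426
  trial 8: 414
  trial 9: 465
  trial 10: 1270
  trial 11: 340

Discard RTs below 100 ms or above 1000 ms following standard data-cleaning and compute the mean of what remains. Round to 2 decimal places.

433.56 ms

Excluded: 60, 1270
Retained (n=9): Σ = 3902
Mean = 3902/9 = 433.5556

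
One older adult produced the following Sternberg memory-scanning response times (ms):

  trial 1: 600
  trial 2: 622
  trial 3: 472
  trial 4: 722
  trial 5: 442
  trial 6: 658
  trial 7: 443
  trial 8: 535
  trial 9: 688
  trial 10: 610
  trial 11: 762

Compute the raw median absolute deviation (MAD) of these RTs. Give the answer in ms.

78 ms

Sorted: 442, 443, 472, 535, 600, 610, 622, 658, 688, 722, 762 → median = 610
|x − 610|: 10, 12, 138, 112, 168, 48, 167, 75, 78, 0, 152
Sorted deviations: 0, 10, 12, 48, 75, 78, 112, 138, 152, 167, 168 → MAD = 78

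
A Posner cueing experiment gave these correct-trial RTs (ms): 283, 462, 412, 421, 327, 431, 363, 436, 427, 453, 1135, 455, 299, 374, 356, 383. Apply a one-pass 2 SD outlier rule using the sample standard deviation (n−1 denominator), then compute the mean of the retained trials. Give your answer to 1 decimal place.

n = 16, ΣRT = 7017, M = 438.562
Σ(x−M)² = 563169.94; s = √(563169.94/15) = 193.764
Cutoffs: 438.562 ± 2·193.764 → [51.0, 826.1]
Outside: 1135 → excluded.
Retained (n=15): Σ = 5882, mean = 5882/15 = 392.133

392.1 ms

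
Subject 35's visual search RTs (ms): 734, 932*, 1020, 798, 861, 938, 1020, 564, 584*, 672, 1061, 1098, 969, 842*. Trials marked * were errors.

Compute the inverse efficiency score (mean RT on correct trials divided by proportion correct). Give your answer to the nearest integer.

Correct trials (n=11): 734, 1020, 798, 861, 938, 1020, 564, 672, 1061, 1098, 969
Mean correct RT = 9735/11 = 885.0000 ms
Proportion correct = 11/14
IES = 885.0000 / (11/14) = 1126.364 ms

1126 ms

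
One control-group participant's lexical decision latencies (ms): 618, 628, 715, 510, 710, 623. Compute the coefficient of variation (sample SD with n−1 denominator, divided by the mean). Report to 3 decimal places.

0.118

n = 6, Σ = 3804, M = 634.0000
Σ(x−M)² = 28126.000; s = √(28126.000/5) = 75.0013
CV = 75.0013 / 634.0000 = 0.11830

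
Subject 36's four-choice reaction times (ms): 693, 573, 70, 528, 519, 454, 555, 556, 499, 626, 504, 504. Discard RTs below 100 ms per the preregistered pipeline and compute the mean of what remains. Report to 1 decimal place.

Excluded: 70
Retained (n=11): Σ = 6011
Mean = 6011/11 = 546.4545

546.5 ms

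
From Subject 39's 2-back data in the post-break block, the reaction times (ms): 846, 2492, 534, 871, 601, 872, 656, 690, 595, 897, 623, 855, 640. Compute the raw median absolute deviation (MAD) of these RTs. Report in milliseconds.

156 ms

Sorted: 534, 595, 601, 623, 640, 656, 690, 846, 855, 871, 872, 897, 2492 → median = 690
|x − 690|: 156, 1802, 156, 181, 89, 182, 34, 0, 95, 207, 67, 165, 50
Sorted deviations: 0, 34, 50, 67, 89, 95, 156, 156, 165, 181, 182, 207, 1802 → MAD = 156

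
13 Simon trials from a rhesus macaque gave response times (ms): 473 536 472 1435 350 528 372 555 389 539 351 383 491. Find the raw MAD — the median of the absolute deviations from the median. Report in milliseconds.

82 ms

Sorted: 350, 351, 372, 383, 389, 472, 473, 491, 528, 536, 539, 555, 1435 → median = 473
|x − 473|: 0, 63, 1, 962, 123, 55, 101, 82, 84, 66, 122, 90, 18
Sorted deviations: 0, 1, 18, 55, 63, 66, 82, 84, 90, 101, 122, 123, 962 → MAD = 82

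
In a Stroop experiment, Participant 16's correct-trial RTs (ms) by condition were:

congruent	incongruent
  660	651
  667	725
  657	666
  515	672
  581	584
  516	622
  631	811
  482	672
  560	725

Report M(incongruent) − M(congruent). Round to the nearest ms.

M(congruent) = 5269/9 = 585.444
M(incongruent) = 6128/9 = 680.889
Difference = 680.889 − 585.444 = 95.444 ms

95 ms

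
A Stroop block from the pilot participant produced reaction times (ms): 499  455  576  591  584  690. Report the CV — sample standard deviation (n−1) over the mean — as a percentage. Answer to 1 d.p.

n = 6, Σ = 3395, M = 565.8333
Σ(x−M)² = 33234.833; s = √(33234.833/5) = 81.5289
CV = 81.5289 / 565.8333 = 0.14409 = 14.409%

14.4%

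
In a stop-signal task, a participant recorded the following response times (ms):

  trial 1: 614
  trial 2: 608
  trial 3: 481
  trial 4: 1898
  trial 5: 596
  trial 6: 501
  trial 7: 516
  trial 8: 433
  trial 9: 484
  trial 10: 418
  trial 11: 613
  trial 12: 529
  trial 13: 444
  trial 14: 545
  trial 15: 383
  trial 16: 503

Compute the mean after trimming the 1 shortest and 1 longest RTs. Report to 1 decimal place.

Sorted: 383, 418, 433, 444, 481, 484, 501, 503, 516, 529, 545, 596, 608, 613, 614, 1898
Drop lowest 1 (383) and highest 1 (1898)
Remaining (n=14): Σ = 7285, mean = 7285/14 = 520.357

520.4 ms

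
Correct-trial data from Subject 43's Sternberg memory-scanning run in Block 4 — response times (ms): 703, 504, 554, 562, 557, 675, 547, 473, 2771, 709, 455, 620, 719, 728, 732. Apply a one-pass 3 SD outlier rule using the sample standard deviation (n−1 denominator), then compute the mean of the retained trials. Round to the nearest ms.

610 ms

n = 15, ΣRT = 11309, M = 753.933
Σ(x−M)² = 4488880.93; s = √(4488880.93/14) = 566.246
Cutoffs: 753.933 ± 3·566.246 → [-944.8, 2452.7]
Outside: 2771 → excluded.
Retained (n=14): Σ = 8538, mean = 8538/14 = 609.857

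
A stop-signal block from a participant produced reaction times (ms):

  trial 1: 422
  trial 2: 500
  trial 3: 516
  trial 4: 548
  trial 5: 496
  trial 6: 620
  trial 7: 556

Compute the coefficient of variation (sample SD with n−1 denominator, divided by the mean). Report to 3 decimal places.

0.118

n = 7, Σ = 3658, M = 522.5714
Σ(x−M)² = 22629.714; s = √(22629.714/6) = 61.4135
CV = 61.4135 / 522.5714 = 0.11752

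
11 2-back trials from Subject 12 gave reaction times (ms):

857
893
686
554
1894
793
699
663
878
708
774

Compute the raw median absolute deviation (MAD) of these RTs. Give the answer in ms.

Sorted: 554, 663, 686, 699, 708, 774, 793, 857, 878, 893, 1894 → median = 774
|x − 774|: 83, 119, 88, 220, 1120, 19, 75, 111, 104, 66, 0
Sorted deviations: 0, 19, 66, 75, 83, 88, 104, 111, 119, 220, 1120 → MAD = 88

88 ms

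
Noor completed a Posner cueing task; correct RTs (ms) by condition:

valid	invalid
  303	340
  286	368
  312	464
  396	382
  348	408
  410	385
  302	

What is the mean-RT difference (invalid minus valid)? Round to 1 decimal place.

54.5 ms

M(valid) = 2357/7 = 336.714
M(invalid) = 2347/6 = 391.167
Difference = 391.167 − 336.714 = 54.452 ms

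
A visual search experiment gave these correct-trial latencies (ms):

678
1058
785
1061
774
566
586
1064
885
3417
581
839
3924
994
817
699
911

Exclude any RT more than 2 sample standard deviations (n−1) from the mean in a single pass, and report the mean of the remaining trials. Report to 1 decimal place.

819.9 ms

n = 17, ΣRT = 19639, M = 1155.235
Σ(x−M)² = 14900671.06; s = √(14900671.06/16) = 965.035
Cutoffs: 1155.235 ± 2·965.035 → [-774.8, 3085.3]
Outside: 3417, 3924 → excluded.
Retained (n=15): Σ = 12298, mean = 12298/15 = 819.867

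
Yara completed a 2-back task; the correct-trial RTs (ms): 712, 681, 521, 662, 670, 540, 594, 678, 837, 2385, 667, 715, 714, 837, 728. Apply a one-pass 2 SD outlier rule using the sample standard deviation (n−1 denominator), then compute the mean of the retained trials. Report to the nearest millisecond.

683 ms

n = 15, ΣRT = 11941, M = 796.067
Σ(x−M)² = 2812834.93; s = √(2812834.93/14) = 448.237
Cutoffs: 796.067 ± 2·448.237 → [-100.4, 1692.5]
Outside: 2385 → excluded.
Retained (n=14): Σ = 9556, mean = 9556/14 = 682.571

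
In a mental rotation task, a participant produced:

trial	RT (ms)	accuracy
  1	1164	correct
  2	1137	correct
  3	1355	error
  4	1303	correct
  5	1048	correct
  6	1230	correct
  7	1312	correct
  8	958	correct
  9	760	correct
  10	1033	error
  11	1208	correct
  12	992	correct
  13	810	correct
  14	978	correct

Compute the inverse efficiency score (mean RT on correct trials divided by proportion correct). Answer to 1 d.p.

Correct trials (n=12): 1164, 1137, 1303, 1048, 1230, 1312, 958, 760, 1208, 992, 810, 978
Mean correct RT = 12900/12 = 1075.0000 ms
Proportion correct = 12/14
IES = 1075.0000 / (12/14) = 1254.167 ms

1254.2 ms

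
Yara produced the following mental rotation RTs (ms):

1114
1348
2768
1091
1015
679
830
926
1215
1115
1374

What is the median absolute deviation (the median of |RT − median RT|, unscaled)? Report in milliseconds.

188 ms

Sorted: 679, 830, 926, 1015, 1091, 1114, 1115, 1215, 1348, 1374, 2768 → median = 1114
|x − 1114|: 0, 234, 1654, 23, 99, 435, 284, 188, 101, 1, 260
Sorted deviations: 0, 1, 23, 99, 101, 188, 234, 260, 284, 435, 1654 → MAD = 188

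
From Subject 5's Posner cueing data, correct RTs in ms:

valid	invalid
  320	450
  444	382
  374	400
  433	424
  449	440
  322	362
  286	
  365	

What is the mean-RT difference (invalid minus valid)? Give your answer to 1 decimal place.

M(valid) = 2993/8 = 374.125
M(invalid) = 2458/6 = 409.667
Difference = 409.667 − 374.125 = 35.542 ms

35.5 ms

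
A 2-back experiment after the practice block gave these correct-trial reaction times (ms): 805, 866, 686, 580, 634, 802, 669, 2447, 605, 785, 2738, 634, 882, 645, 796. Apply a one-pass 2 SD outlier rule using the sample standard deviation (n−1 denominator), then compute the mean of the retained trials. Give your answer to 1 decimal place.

n = 15, ΣRT = 14574, M = 971.600
Σ(x−M)² = 6233823.60; s = √(6233823.60/14) = 667.288
Cutoffs: 971.600 ± 2·667.288 → [-363.0, 2306.2]
Outside: 2447, 2738 → excluded.
Retained (n=13): Σ = 9389, mean = 9389/13 = 722.231

722.2 ms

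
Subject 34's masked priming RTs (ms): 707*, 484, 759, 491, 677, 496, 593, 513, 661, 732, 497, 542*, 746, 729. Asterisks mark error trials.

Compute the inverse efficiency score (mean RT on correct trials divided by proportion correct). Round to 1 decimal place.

717.3 ms

Correct trials (n=12): 484, 759, 491, 677, 496, 593, 513, 661, 732, 497, 746, 729
Mean correct RT = 7378/12 = 614.8333 ms
Proportion correct = 12/14
IES = 614.8333 / (12/14) = 717.306 ms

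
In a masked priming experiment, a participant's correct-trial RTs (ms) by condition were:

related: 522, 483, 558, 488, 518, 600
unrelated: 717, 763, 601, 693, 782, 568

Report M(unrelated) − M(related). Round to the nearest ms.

M(related) = 3169/6 = 528.167
M(unrelated) = 4124/6 = 687.333
Difference = 687.333 − 528.167 = 159.167 ms

159 ms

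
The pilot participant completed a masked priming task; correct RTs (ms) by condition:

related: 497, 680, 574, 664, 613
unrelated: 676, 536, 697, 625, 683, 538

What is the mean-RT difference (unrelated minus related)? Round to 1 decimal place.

M(related) = 3028/5 = 605.600
M(unrelated) = 3755/6 = 625.833
Difference = 625.833 − 605.600 = 20.233 ms

20.2 ms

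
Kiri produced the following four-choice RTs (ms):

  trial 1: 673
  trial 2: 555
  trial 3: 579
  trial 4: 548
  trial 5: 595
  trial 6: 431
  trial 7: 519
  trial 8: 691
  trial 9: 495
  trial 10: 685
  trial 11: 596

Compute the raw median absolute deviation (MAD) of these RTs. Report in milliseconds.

60 ms

Sorted: 431, 495, 519, 548, 555, 579, 595, 596, 673, 685, 691 → median = 579
|x − 579|: 94, 24, 0, 31, 16, 148, 60, 112, 84, 106, 17
Sorted deviations: 0, 16, 17, 24, 31, 60, 84, 94, 106, 112, 148 → MAD = 60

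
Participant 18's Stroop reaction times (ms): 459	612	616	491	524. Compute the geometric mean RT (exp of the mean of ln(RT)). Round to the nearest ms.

537 ms

ln(RT): 6.1291, 6.4167, 6.4232, 6.1964, 6.2615
Mean ln(RT) = 31.4270/5 = 6.28539
Geometric mean = exp(6.28539) = 536.68 ms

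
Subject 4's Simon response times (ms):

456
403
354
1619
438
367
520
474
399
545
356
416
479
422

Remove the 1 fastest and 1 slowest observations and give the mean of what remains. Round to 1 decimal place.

439.6 ms

Sorted: 354, 356, 367, 399, 403, 416, 422, 438, 456, 474, 479, 520, 545, 1619
Drop lowest 1 (354) and highest 1 (1619)
Remaining (n=12): Σ = 5275, mean = 5275/12 = 439.583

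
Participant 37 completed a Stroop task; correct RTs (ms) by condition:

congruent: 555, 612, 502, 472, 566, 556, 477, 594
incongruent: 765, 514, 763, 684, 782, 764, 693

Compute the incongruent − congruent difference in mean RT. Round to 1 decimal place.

167.5 ms

M(congruent) = 4334/8 = 541.750
M(incongruent) = 4965/7 = 709.286
Difference = 709.286 − 541.750 = 167.536 ms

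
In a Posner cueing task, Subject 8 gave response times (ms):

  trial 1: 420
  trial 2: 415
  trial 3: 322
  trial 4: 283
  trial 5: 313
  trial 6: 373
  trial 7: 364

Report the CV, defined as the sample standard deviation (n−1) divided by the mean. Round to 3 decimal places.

0.146

n = 7, Σ = 2490, M = 355.7143
Σ(x−M)² = 16263.429; s = √(16263.429/6) = 52.0631
CV = 52.0631 / 355.7143 = 0.14636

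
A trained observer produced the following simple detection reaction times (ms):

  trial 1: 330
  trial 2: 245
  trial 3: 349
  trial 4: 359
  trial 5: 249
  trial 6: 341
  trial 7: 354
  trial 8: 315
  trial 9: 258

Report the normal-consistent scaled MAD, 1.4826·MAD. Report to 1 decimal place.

Sorted: 245, 249, 258, 315, 330, 341, 349, 354, 359 → median = 330
|x − 330| sorted: 0, 11, 15, 19, 24, 29, 72, 81, 85 → MAD = 24
Robust SD ≈ 1.4826 × 24 = 35.582

35.6 ms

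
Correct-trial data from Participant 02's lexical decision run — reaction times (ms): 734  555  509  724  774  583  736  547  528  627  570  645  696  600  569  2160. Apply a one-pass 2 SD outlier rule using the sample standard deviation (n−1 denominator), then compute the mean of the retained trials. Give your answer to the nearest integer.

626 ms

n = 16, ΣRT = 11557, M = 722.312
Σ(x−M)² = 2308757.44; s = √(2308757.44/15) = 392.323
Cutoffs: 722.312 ± 2·392.323 → [-62.3, 1507.0]
Outside: 2160 → excluded.
Retained (n=15): Σ = 9397, mean = 9397/15 = 626.467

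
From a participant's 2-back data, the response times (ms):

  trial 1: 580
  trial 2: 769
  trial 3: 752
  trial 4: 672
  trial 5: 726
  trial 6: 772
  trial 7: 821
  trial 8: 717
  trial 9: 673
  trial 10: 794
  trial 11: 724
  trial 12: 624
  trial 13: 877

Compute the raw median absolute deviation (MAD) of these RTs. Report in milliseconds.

Sorted: 580, 624, 672, 673, 717, 724, 726, 752, 769, 772, 794, 821, 877 → median = 726
|x − 726|: 146, 43, 26, 54, 0, 46, 95, 9, 53, 68, 2, 102, 151
Sorted deviations: 0, 2, 9, 26, 43, 46, 53, 54, 68, 95, 102, 146, 151 → MAD = 53

53 ms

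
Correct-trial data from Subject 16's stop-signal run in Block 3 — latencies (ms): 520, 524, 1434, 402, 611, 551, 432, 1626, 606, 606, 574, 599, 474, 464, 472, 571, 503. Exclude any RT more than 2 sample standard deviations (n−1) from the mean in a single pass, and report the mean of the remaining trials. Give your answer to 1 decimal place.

n = 17, ΣRT = 10969, M = 645.235
Σ(x−M)² = 1857327.06; s = √(1857327.06/16) = 340.709
Cutoffs: 645.235 ± 2·340.709 → [-36.2, 1326.7]
Outside: 1434, 1626 → excluded.
Retained (n=15): Σ = 7909, mean = 7909/15 = 527.267

527.3 ms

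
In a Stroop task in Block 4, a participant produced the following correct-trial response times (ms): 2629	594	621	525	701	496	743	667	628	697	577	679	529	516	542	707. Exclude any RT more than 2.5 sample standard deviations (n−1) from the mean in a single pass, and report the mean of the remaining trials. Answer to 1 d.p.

n = 16, ΣRT = 11851, M = 740.688
Σ(x−M)² = 3896083.44; s = √(3896083.44/15) = 509.646
Cutoffs: 740.688 ± 2.5·509.646 → [-533.4, 2014.8]
Outside: 2629 → excluded.
Retained (n=15): Σ = 9222, mean = 9222/15 = 614.800

614.8 ms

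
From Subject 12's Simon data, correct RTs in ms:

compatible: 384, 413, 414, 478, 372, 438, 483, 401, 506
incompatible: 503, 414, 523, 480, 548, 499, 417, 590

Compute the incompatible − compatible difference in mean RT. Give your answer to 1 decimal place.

64.6 ms

M(compatible) = 3889/9 = 432.111
M(incompatible) = 3974/8 = 496.750
Difference = 496.750 − 432.111 = 64.639 ms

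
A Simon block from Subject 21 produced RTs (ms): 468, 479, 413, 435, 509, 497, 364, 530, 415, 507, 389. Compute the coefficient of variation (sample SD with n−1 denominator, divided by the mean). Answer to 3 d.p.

0.121

n = 11, Σ = 5006, M = 455.0909
Σ(x−M)² = 30154.909; s = √(30154.909/10) = 54.9135
CV = 54.9135 / 455.0909 = 0.12066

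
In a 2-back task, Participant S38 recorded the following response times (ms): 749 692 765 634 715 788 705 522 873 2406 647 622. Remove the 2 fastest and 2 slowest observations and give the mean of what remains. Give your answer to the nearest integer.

Sorted: 522, 622, 634, 647, 692, 705, 715, 749, 765, 788, 873, 2406
Drop lowest 2 (522, 622) and highest 2 (873, 2406)
Remaining (n=8): Σ = 5695, mean = 5695/8 = 711.875

712 ms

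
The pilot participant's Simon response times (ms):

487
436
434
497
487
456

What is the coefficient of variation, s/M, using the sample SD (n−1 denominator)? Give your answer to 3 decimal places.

n = 6, Σ = 2797, M = 466.1667
Σ(x−M)² = 3866.833; s = √(3866.833/5) = 27.8095
CV = 27.8095 / 466.1667 = 0.05966

0.060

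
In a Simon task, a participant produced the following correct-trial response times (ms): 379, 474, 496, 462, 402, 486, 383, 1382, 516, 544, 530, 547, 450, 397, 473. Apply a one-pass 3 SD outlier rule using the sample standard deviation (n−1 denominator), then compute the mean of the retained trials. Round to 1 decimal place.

n = 15, ΣRT = 7921, M = 528.067
Σ(x−M)² = 825512.93; s = √(825512.93/14) = 242.828
Cutoffs: 528.067 ± 3·242.828 → [-200.4, 1256.5]
Outside: 1382 → excluded.
Retained (n=14): Σ = 6539, mean = 6539/14 = 467.071

467.1 ms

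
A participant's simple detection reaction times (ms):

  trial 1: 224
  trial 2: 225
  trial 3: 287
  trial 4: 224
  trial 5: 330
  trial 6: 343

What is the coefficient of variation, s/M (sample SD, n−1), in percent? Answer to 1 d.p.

20.4%

n = 6, Σ = 1633, M = 272.1667
Σ(x−M)² = 15446.833; s = √(15446.833/5) = 55.5821
CV = 55.5821 / 272.1667 = 0.20422 = 20.422%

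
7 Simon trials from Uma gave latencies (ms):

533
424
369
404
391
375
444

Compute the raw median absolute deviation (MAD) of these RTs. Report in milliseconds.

29 ms

Sorted: 369, 375, 391, 404, 424, 444, 533 → median = 404
|x − 404|: 129, 20, 35, 0, 13, 29, 40
Sorted deviations: 0, 13, 20, 29, 35, 40, 129 → MAD = 29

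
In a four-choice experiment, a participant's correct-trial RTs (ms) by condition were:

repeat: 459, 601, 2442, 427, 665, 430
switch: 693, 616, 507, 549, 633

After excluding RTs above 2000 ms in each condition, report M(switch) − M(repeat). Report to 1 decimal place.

83.2 ms

repeat: exclude 2442
M(repeat) = 2582/5 = 516.400
M(switch) = 2998/5 = 599.600
Difference = 599.600 − 516.400 = 83.200 ms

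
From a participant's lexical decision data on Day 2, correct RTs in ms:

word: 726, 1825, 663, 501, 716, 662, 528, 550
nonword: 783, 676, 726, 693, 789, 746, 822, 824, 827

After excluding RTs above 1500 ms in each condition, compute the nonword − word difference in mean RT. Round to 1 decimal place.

word: exclude 1825
M(word) = 4346/7 = 620.857
M(nonword) = 6886/9 = 765.111
Difference = 765.111 − 620.857 = 144.254 ms

144.3 ms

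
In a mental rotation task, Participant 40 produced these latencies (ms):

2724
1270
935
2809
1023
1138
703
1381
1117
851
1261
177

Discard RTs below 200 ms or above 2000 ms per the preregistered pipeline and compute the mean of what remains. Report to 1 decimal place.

Excluded: 177, 2724, 2809
Retained (n=9): Σ = 9679
Mean = 9679/9 = 1075.4444

1075.4 ms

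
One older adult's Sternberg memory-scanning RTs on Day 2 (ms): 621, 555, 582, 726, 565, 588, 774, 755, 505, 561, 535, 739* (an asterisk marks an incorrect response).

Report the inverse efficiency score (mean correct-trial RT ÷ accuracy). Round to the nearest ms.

Correct trials (n=11): 621, 555, 582, 726, 565, 588, 774, 755, 505, 561, 535
Mean correct RT = 6767/11 = 615.1818 ms
Proportion correct = 11/12
IES = 615.1818 / (11/12) = 671.107 ms

671 ms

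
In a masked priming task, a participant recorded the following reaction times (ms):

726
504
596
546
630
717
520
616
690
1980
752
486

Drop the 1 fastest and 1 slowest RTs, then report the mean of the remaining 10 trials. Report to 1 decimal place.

Sorted: 486, 504, 520, 546, 596, 616, 630, 690, 717, 726, 752, 1980
Drop lowest 1 (486) and highest 1 (1980)
Remaining (n=10): Σ = 6297, mean = 6297/10 = 629.700

629.7 ms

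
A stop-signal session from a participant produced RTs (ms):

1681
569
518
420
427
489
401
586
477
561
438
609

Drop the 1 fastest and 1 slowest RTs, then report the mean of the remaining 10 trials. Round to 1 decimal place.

509.4 ms

Sorted: 401, 420, 427, 438, 477, 489, 518, 561, 569, 586, 609, 1681
Drop lowest 1 (401) and highest 1 (1681)
Remaining (n=10): Σ = 5094, mean = 5094/10 = 509.400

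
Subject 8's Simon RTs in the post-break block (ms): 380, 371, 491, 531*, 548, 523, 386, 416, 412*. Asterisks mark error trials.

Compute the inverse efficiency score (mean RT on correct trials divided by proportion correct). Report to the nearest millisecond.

572 ms

Correct trials (n=7): 380, 371, 491, 548, 523, 386, 416
Mean correct RT = 3115/7 = 445.0000 ms
Proportion correct = 7/9
IES = 445.0000 / (7/9) = 572.143 ms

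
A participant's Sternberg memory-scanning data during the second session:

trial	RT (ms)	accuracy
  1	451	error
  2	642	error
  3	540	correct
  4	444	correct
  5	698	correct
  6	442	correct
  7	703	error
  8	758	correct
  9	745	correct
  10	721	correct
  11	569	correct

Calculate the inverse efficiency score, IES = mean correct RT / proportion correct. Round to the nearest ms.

Correct trials (n=8): 540, 444, 698, 442, 758, 745, 721, 569
Mean correct RT = 4917/8 = 614.6250 ms
Proportion correct = 8/11
IES = 614.6250 / (8/11) = 845.109 ms

845 ms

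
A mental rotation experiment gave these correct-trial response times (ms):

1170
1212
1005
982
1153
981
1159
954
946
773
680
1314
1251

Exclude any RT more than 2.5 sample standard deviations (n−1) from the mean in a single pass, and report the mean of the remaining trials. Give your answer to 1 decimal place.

1044.6 ms

n = 13, ΣRT = 13580, M = 1044.615
Σ(x−M)² = 417925.08; s = √(417925.08/12) = 186.620
Cutoffs: 1044.615 ± 2.5·186.620 → [578.1, 1511.2]
No RTs fall outside the cutoffs; all 13 retained. Mean = 13580/13 = 1044.615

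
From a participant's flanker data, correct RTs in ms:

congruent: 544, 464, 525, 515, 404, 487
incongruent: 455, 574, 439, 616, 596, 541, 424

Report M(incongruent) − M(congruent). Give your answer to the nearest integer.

M(congruent) = 2939/6 = 489.833
M(incongruent) = 3645/7 = 520.714
Difference = 520.714 − 489.833 = 30.881 ms

31 ms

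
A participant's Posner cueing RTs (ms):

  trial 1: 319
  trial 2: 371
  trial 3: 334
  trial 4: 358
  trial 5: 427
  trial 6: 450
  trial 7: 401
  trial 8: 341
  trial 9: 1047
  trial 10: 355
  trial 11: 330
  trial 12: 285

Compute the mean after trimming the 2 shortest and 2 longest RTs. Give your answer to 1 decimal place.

Sorted: 285, 319, 330, 334, 341, 355, 358, 371, 401, 427, 450, 1047
Drop lowest 2 (285, 319) and highest 2 (450, 1047)
Remaining (n=8): Σ = 2917, mean = 2917/8 = 364.625

364.6 ms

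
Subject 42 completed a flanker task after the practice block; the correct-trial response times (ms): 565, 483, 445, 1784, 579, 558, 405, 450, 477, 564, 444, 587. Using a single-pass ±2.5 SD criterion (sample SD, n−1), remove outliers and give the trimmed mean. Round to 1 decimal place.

505.2 ms

n = 12, ΣRT = 7341, M = 611.750
Σ(x−M)² = 1542798.25; s = √(1542798.25/11) = 374.506
Cutoffs: 611.750 ± 2.5·374.506 → [-324.5, 1548.0]
Outside: 1784 → excluded.
Retained (n=11): Σ = 5557, mean = 5557/11 = 505.182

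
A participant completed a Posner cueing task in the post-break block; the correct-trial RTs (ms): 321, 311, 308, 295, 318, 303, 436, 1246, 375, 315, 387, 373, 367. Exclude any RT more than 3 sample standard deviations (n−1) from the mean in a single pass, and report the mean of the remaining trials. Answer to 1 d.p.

n = 13, ΣRT = 5355, M = 411.923
Σ(x−M)² = 774784.92; s = √(774784.92/12) = 254.097
Cutoffs: 411.923 ± 3·254.097 → [-350.4, 1174.2]
Outside: 1246 → excluded.
Retained (n=12): Σ = 4109, mean = 4109/12 = 342.417

342.4 ms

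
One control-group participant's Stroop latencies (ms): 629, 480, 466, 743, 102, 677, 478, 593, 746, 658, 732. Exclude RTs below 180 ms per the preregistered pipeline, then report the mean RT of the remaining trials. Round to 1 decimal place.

620.2 ms

Excluded: 102
Retained (n=10): Σ = 6202
Mean = 6202/10 = 620.2000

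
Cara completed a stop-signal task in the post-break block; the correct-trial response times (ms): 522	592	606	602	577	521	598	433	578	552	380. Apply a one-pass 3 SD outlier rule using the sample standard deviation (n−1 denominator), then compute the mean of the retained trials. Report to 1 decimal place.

541.9 ms

n = 11, ΣRT = 5961, M = 541.909
Σ(x−M)² = 54918.91; s = √(54918.91/10) = 74.107
Cutoffs: 541.909 ± 3·74.107 → [319.6, 764.2]
No RTs fall outside the cutoffs; all 11 retained. Mean = 5961/11 = 541.909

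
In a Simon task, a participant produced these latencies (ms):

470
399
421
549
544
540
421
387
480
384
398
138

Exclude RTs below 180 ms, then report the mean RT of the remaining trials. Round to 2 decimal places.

Excluded: 138
Retained (n=11): Σ = 4993
Mean = 4993/11 = 453.9091

453.91 ms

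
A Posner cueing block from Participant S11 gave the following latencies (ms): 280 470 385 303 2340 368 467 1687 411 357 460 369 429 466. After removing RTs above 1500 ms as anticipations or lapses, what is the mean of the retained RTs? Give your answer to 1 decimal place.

397.1 ms

Excluded: 1687, 2340
Retained (n=12): Σ = 4765
Mean = 4765/12 = 397.0833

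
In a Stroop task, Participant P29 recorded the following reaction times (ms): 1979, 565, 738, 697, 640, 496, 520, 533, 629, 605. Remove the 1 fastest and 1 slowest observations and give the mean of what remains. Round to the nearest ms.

616 ms

Sorted: 496, 520, 533, 565, 605, 629, 640, 697, 738, 1979
Drop lowest 1 (496) and highest 1 (1979)
Remaining (n=8): Σ = 4927, mean = 4927/8 = 615.875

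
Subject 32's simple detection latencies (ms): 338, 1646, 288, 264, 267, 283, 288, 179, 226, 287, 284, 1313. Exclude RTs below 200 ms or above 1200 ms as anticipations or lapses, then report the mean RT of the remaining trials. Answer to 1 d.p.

280.6 ms

Excluded: 179, 1313, 1646
Retained (n=9): Σ = 2525
Mean = 2525/9 = 280.5556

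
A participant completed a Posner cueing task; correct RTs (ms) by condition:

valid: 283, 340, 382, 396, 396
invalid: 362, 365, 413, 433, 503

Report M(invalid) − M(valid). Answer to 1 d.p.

M(valid) = 1797/5 = 359.400
M(invalid) = 2076/5 = 415.200
Difference = 415.200 − 359.400 = 55.800 ms

55.8 ms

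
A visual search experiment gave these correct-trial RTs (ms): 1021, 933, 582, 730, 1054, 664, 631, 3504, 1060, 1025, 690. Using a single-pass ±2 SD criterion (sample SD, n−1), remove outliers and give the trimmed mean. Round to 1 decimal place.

n = 11, ΣRT = 11894, M = 1081.273
Σ(x−M)² = 6802210.18; s = √(6802210.18/10) = 824.755
Cutoffs: 1081.273 ± 2·824.755 → [-568.2, 2730.8]
Outside: 3504 → excluded.
Retained (n=10): Σ = 8390, mean = 8390/10 = 839.000

839.0 ms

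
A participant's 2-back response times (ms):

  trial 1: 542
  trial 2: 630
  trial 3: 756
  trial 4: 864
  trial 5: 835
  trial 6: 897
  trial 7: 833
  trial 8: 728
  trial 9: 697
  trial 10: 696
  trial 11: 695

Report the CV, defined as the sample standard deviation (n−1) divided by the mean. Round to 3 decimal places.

0.144

n = 11, Σ = 8173, M = 743.0000
Σ(x−M)² = 115114.000; s = √(115114.000/10) = 107.2912
CV = 107.2912 / 743.0000 = 0.14440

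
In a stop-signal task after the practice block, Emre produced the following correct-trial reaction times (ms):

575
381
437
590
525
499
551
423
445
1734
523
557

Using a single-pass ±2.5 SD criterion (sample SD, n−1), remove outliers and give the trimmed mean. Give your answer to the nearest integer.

501 ms

n = 12, ΣRT = 7240, M = 603.333
Σ(x−M)² = 1442436.67; s = √(1442436.67/11) = 362.120
Cutoffs: 603.333 ± 2.5·362.120 → [-302.0, 1508.6]
Outside: 1734 → excluded.
Retained (n=11): Σ = 5506, mean = 5506/11 = 500.545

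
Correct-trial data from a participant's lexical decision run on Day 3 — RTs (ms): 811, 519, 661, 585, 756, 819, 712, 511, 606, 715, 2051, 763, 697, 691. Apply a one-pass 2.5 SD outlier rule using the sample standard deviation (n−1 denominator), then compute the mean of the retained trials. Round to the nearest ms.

n = 14, ΣRT = 10897, M = 778.357
Σ(x−M)² = 1865353.21; s = √(1865353.21/13) = 378.799
Cutoffs: 778.357 ± 2.5·378.799 → [-168.6, 1725.4]
Outside: 2051 → excluded.
Retained (n=13): Σ = 8846, mean = 8846/13 = 680.462

680 ms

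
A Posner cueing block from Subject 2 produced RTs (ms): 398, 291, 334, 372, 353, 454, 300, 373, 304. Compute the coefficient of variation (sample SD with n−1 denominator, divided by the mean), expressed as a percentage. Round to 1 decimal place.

15.0%

n = 9, Σ = 3179, M = 353.2222
Σ(x−M)² = 22401.556; s = √(22401.556/8) = 52.9169
CV = 52.9169 / 353.2222 = 0.14981 = 14.981%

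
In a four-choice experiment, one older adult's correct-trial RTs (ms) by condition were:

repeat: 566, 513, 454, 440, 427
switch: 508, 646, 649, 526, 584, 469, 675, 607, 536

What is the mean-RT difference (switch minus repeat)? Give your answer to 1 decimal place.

97.8 ms

M(repeat) = 2400/5 = 480.000
M(switch) = 5200/9 = 577.778
Difference = 577.778 − 480.000 = 97.778 ms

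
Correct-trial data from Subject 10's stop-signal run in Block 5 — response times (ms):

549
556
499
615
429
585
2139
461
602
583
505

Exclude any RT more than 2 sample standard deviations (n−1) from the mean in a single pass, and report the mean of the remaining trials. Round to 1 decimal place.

n = 11, ΣRT = 7523, M = 683.909
Σ(x−M)² = 2364140.91; s = √(2364140.91/10) = 486.224
Cutoffs: 683.909 ± 2·486.224 → [-288.5, 1656.4]
Outside: 2139 → excluded.
Retained (n=10): Σ = 5384, mean = 5384/10 = 538.400

538.4 ms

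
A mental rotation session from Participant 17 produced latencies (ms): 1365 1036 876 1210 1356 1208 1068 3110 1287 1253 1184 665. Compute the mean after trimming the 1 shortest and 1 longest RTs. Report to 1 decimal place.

Sorted: 665, 876, 1036, 1068, 1184, 1208, 1210, 1253, 1287, 1356, 1365, 3110
Drop lowest 1 (665) and highest 1 (3110)
Remaining (n=10): Σ = 11843, mean = 11843/10 = 1184.300

1184.3 ms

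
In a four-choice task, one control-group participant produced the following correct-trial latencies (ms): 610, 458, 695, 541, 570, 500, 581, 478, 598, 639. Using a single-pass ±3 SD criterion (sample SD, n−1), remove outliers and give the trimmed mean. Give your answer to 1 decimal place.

567.0 ms

n = 10, ΣRT = 5670, M = 567.000
Σ(x−M)² = 49550.00; s = √(49550.00/9) = 74.199
Cutoffs: 567.000 ± 3·74.199 → [344.4, 789.6]
No RTs fall outside the cutoffs; all 10 retained. Mean = 5670/10 = 567.000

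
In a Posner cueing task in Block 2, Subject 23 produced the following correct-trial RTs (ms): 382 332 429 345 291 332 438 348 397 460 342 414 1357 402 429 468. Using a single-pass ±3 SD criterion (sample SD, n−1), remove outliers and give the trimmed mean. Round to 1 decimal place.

n = 16, ΣRT = 7166, M = 447.875
Σ(x−M)² = 921281.75; s = √(921281.75/15) = 247.828
Cutoffs: 447.875 ± 3·247.828 → [-295.6, 1191.4]
Outside: 1357 → excluded.
Retained (n=15): Σ = 5809, mean = 5809/15 = 387.267

387.3 ms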